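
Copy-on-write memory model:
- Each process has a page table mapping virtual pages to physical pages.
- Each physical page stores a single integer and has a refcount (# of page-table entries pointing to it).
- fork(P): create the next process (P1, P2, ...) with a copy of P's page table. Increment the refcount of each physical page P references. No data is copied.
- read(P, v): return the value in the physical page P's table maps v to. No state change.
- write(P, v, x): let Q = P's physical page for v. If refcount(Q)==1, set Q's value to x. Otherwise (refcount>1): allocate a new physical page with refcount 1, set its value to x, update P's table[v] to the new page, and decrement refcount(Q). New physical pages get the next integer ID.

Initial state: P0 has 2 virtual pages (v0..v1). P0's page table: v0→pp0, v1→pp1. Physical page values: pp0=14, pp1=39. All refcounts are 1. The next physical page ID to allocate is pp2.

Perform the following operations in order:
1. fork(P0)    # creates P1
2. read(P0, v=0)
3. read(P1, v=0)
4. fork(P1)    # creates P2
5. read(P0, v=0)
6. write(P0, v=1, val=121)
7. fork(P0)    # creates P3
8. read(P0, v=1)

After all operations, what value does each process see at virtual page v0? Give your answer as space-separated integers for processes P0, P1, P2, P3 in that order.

Answer: 14 14 14 14

Derivation:
Op 1: fork(P0) -> P1. 2 ppages; refcounts: pp0:2 pp1:2
Op 2: read(P0, v0) -> 14. No state change.
Op 3: read(P1, v0) -> 14. No state change.
Op 4: fork(P1) -> P2. 2 ppages; refcounts: pp0:3 pp1:3
Op 5: read(P0, v0) -> 14. No state change.
Op 6: write(P0, v1, 121). refcount(pp1)=3>1 -> COPY to pp2. 3 ppages; refcounts: pp0:3 pp1:2 pp2:1
Op 7: fork(P0) -> P3. 3 ppages; refcounts: pp0:4 pp1:2 pp2:2
Op 8: read(P0, v1) -> 121. No state change.
P0: v0 -> pp0 = 14
P1: v0 -> pp0 = 14
P2: v0 -> pp0 = 14
P3: v0 -> pp0 = 14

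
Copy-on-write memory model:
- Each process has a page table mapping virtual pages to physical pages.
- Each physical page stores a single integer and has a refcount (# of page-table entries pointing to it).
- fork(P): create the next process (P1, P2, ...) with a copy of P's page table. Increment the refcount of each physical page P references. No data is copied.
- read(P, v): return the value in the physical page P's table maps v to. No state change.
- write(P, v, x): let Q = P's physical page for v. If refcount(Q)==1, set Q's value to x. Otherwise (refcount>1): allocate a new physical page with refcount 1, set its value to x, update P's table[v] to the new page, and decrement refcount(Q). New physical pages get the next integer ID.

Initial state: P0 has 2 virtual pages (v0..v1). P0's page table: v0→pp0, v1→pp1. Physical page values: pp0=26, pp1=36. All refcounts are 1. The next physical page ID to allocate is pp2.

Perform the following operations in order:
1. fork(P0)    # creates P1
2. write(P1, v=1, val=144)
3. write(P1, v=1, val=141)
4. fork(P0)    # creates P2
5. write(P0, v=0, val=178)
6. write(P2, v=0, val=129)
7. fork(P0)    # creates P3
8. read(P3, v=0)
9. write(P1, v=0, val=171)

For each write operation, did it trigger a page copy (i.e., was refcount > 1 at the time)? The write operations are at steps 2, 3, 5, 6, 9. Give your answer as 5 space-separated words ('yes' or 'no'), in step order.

Op 1: fork(P0) -> P1. 2 ppages; refcounts: pp0:2 pp1:2
Op 2: write(P1, v1, 144). refcount(pp1)=2>1 -> COPY to pp2. 3 ppages; refcounts: pp0:2 pp1:1 pp2:1
Op 3: write(P1, v1, 141). refcount(pp2)=1 -> write in place. 3 ppages; refcounts: pp0:2 pp1:1 pp2:1
Op 4: fork(P0) -> P2. 3 ppages; refcounts: pp0:3 pp1:2 pp2:1
Op 5: write(P0, v0, 178). refcount(pp0)=3>1 -> COPY to pp3. 4 ppages; refcounts: pp0:2 pp1:2 pp2:1 pp3:1
Op 6: write(P2, v0, 129). refcount(pp0)=2>1 -> COPY to pp4. 5 ppages; refcounts: pp0:1 pp1:2 pp2:1 pp3:1 pp4:1
Op 7: fork(P0) -> P3. 5 ppages; refcounts: pp0:1 pp1:3 pp2:1 pp3:2 pp4:1
Op 8: read(P3, v0) -> 178. No state change.
Op 9: write(P1, v0, 171). refcount(pp0)=1 -> write in place. 5 ppages; refcounts: pp0:1 pp1:3 pp2:1 pp3:2 pp4:1

yes no yes yes no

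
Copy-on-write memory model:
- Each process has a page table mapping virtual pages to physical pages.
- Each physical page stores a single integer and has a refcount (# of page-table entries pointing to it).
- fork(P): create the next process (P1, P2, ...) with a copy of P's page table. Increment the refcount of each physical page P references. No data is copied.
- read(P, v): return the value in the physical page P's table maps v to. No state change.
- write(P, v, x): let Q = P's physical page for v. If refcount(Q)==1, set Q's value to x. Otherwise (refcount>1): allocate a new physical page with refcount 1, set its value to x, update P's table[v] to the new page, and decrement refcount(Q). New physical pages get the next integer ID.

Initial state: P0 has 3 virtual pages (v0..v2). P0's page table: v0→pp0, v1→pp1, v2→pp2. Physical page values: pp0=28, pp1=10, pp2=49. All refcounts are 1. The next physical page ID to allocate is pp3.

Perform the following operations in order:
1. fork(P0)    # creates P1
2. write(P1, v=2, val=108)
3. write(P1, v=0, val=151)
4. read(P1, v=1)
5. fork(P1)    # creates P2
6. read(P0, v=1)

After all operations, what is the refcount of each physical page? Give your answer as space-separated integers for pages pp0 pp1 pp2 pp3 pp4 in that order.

Op 1: fork(P0) -> P1. 3 ppages; refcounts: pp0:2 pp1:2 pp2:2
Op 2: write(P1, v2, 108). refcount(pp2)=2>1 -> COPY to pp3. 4 ppages; refcounts: pp0:2 pp1:2 pp2:1 pp3:1
Op 3: write(P1, v0, 151). refcount(pp0)=2>1 -> COPY to pp4. 5 ppages; refcounts: pp0:1 pp1:2 pp2:1 pp3:1 pp4:1
Op 4: read(P1, v1) -> 10. No state change.
Op 5: fork(P1) -> P2. 5 ppages; refcounts: pp0:1 pp1:3 pp2:1 pp3:2 pp4:2
Op 6: read(P0, v1) -> 10. No state change.

Answer: 1 3 1 2 2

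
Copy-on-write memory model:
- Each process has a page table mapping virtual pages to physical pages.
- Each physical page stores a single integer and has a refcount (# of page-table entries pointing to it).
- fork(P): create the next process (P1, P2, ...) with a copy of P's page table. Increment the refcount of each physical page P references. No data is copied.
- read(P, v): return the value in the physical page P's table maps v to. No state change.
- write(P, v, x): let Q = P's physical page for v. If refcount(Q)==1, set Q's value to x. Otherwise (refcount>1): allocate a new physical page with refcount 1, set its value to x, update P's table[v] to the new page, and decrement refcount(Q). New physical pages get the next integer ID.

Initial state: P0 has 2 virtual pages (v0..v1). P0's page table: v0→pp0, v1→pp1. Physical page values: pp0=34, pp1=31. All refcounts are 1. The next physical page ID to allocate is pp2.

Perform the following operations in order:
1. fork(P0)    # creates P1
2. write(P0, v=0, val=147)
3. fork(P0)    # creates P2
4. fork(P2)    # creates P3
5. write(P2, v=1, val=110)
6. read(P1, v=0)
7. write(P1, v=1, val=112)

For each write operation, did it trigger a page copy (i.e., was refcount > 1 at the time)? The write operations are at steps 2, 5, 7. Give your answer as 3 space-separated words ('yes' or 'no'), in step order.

Op 1: fork(P0) -> P1. 2 ppages; refcounts: pp0:2 pp1:2
Op 2: write(P0, v0, 147). refcount(pp0)=2>1 -> COPY to pp2. 3 ppages; refcounts: pp0:1 pp1:2 pp2:1
Op 3: fork(P0) -> P2. 3 ppages; refcounts: pp0:1 pp1:3 pp2:2
Op 4: fork(P2) -> P3. 3 ppages; refcounts: pp0:1 pp1:4 pp2:3
Op 5: write(P2, v1, 110). refcount(pp1)=4>1 -> COPY to pp3. 4 ppages; refcounts: pp0:1 pp1:3 pp2:3 pp3:1
Op 6: read(P1, v0) -> 34. No state change.
Op 7: write(P1, v1, 112). refcount(pp1)=3>1 -> COPY to pp4. 5 ppages; refcounts: pp0:1 pp1:2 pp2:3 pp3:1 pp4:1

yes yes yes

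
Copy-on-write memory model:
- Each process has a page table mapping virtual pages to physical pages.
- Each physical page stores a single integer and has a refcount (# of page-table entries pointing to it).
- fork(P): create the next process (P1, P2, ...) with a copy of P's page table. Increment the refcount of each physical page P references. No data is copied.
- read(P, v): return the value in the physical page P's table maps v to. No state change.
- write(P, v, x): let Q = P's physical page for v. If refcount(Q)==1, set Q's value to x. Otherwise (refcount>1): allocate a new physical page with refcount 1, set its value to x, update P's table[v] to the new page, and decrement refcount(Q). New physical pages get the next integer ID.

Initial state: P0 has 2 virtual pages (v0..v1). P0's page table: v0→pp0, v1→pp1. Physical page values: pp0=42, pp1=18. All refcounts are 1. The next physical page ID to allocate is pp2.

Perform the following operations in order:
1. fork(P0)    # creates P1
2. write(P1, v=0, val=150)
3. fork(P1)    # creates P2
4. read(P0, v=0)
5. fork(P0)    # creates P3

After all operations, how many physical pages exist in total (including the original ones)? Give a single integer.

Op 1: fork(P0) -> P1. 2 ppages; refcounts: pp0:2 pp1:2
Op 2: write(P1, v0, 150). refcount(pp0)=2>1 -> COPY to pp2. 3 ppages; refcounts: pp0:1 pp1:2 pp2:1
Op 3: fork(P1) -> P2. 3 ppages; refcounts: pp0:1 pp1:3 pp2:2
Op 4: read(P0, v0) -> 42. No state change.
Op 5: fork(P0) -> P3. 3 ppages; refcounts: pp0:2 pp1:4 pp2:2

Answer: 3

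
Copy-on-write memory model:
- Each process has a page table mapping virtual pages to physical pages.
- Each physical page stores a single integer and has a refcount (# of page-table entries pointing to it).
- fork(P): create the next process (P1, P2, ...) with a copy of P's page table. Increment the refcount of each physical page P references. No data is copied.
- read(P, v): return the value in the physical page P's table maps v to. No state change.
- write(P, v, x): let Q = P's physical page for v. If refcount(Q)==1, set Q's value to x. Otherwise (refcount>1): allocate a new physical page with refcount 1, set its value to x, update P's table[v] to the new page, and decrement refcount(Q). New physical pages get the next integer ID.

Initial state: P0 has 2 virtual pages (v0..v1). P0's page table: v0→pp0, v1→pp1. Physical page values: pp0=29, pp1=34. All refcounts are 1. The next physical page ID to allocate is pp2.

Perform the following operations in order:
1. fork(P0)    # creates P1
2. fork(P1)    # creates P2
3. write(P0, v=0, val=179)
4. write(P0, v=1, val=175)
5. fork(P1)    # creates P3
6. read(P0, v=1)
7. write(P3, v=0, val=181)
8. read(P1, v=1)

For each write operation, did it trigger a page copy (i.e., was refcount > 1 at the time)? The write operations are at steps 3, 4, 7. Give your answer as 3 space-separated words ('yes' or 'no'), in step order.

Op 1: fork(P0) -> P1. 2 ppages; refcounts: pp0:2 pp1:2
Op 2: fork(P1) -> P2. 2 ppages; refcounts: pp0:3 pp1:3
Op 3: write(P0, v0, 179). refcount(pp0)=3>1 -> COPY to pp2. 3 ppages; refcounts: pp0:2 pp1:3 pp2:1
Op 4: write(P0, v1, 175). refcount(pp1)=3>1 -> COPY to pp3. 4 ppages; refcounts: pp0:2 pp1:2 pp2:1 pp3:1
Op 5: fork(P1) -> P3. 4 ppages; refcounts: pp0:3 pp1:3 pp2:1 pp3:1
Op 6: read(P0, v1) -> 175. No state change.
Op 7: write(P3, v0, 181). refcount(pp0)=3>1 -> COPY to pp4. 5 ppages; refcounts: pp0:2 pp1:3 pp2:1 pp3:1 pp4:1
Op 8: read(P1, v1) -> 34. No state change.

yes yes yes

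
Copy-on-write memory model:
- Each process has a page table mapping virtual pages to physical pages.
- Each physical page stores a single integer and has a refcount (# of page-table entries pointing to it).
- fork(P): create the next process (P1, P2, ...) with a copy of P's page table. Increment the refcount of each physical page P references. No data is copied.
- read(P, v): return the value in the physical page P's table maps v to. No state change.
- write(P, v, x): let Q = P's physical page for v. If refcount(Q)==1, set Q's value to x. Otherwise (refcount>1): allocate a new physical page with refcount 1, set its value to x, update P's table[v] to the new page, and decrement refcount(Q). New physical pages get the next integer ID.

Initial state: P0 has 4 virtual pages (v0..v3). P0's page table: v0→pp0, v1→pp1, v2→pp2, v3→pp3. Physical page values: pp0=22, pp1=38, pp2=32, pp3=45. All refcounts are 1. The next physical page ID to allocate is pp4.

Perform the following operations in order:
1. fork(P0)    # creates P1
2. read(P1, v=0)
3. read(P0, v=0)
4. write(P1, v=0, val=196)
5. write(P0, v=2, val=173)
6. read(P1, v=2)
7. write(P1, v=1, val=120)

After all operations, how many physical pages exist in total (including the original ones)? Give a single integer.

Op 1: fork(P0) -> P1. 4 ppages; refcounts: pp0:2 pp1:2 pp2:2 pp3:2
Op 2: read(P1, v0) -> 22. No state change.
Op 3: read(P0, v0) -> 22. No state change.
Op 4: write(P1, v0, 196). refcount(pp0)=2>1 -> COPY to pp4. 5 ppages; refcounts: pp0:1 pp1:2 pp2:2 pp3:2 pp4:1
Op 5: write(P0, v2, 173). refcount(pp2)=2>1 -> COPY to pp5. 6 ppages; refcounts: pp0:1 pp1:2 pp2:1 pp3:2 pp4:1 pp5:1
Op 6: read(P1, v2) -> 32. No state change.
Op 7: write(P1, v1, 120). refcount(pp1)=2>1 -> COPY to pp6. 7 ppages; refcounts: pp0:1 pp1:1 pp2:1 pp3:2 pp4:1 pp5:1 pp6:1

Answer: 7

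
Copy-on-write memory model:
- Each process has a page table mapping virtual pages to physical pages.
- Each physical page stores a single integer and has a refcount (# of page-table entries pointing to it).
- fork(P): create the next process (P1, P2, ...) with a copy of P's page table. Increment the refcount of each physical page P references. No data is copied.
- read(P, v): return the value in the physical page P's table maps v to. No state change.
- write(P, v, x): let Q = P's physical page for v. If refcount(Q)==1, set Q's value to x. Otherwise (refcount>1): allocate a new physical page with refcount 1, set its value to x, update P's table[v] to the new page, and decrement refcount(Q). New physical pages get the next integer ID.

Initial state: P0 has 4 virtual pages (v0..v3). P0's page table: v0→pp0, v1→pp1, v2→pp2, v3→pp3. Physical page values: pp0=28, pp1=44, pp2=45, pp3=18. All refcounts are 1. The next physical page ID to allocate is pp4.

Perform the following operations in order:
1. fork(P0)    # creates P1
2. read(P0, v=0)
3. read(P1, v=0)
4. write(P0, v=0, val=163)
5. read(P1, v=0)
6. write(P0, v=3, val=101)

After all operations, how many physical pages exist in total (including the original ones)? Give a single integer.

Op 1: fork(P0) -> P1. 4 ppages; refcounts: pp0:2 pp1:2 pp2:2 pp3:2
Op 2: read(P0, v0) -> 28. No state change.
Op 3: read(P1, v0) -> 28. No state change.
Op 4: write(P0, v0, 163). refcount(pp0)=2>1 -> COPY to pp4. 5 ppages; refcounts: pp0:1 pp1:2 pp2:2 pp3:2 pp4:1
Op 5: read(P1, v0) -> 28. No state change.
Op 6: write(P0, v3, 101). refcount(pp3)=2>1 -> COPY to pp5. 6 ppages; refcounts: pp0:1 pp1:2 pp2:2 pp3:1 pp4:1 pp5:1

Answer: 6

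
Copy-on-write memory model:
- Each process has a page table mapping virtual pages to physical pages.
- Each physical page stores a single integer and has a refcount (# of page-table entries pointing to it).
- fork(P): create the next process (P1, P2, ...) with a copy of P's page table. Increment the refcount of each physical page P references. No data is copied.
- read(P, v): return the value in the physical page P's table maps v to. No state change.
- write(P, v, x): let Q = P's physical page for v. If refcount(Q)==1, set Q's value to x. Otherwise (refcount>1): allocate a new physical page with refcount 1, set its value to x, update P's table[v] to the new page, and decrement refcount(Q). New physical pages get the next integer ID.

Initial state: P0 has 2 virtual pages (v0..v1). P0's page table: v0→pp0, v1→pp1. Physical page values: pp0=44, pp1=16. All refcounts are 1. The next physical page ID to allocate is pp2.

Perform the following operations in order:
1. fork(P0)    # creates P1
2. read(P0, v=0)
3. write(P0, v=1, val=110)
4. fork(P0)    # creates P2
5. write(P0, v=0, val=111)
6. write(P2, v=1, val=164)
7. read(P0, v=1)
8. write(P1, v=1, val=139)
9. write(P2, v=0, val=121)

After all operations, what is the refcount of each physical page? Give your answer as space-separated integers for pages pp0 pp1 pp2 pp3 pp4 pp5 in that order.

Answer: 1 1 1 1 1 1

Derivation:
Op 1: fork(P0) -> P1. 2 ppages; refcounts: pp0:2 pp1:2
Op 2: read(P0, v0) -> 44. No state change.
Op 3: write(P0, v1, 110). refcount(pp1)=2>1 -> COPY to pp2. 3 ppages; refcounts: pp0:2 pp1:1 pp2:1
Op 4: fork(P0) -> P2. 3 ppages; refcounts: pp0:3 pp1:1 pp2:2
Op 5: write(P0, v0, 111). refcount(pp0)=3>1 -> COPY to pp3. 4 ppages; refcounts: pp0:2 pp1:1 pp2:2 pp3:1
Op 6: write(P2, v1, 164). refcount(pp2)=2>1 -> COPY to pp4. 5 ppages; refcounts: pp0:2 pp1:1 pp2:1 pp3:1 pp4:1
Op 7: read(P0, v1) -> 110. No state change.
Op 8: write(P1, v1, 139). refcount(pp1)=1 -> write in place. 5 ppages; refcounts: pp0:2 pp1:1 pp2:1 pp3:1 pp4:1
Op 9: write(P2, v0, 121). refcount(pp0)=2>1 -> COPY to pp5. 6 ppages; refcounts: pp0:1 pp1:1 pp2:1 pp3:1 pp4:1 pp5:1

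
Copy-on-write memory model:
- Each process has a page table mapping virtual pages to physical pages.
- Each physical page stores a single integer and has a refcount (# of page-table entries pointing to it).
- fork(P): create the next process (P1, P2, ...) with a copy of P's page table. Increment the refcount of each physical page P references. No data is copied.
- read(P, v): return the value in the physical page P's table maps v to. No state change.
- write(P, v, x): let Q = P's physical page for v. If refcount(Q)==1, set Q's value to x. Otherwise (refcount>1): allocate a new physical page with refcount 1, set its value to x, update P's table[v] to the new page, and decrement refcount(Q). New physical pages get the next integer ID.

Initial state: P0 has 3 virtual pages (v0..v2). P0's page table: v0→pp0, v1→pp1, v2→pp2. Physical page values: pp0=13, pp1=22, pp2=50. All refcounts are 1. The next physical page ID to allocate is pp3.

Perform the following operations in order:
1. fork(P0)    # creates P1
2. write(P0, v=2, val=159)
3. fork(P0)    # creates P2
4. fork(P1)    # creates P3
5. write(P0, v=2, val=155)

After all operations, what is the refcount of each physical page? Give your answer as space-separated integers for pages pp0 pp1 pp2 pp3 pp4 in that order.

Answer: 4 4 2 1 1

Derivation:
Op 1: fork(P0) -> P1. 3 ppages; refcounts: pp0:2 pp1:2 pp2:2
Op 2: write(P0, v2, 159). refcount(pp2)=2>1 -> COPY to pp3. 4 ppages; refcounts: pp0:2 pp1:2 pp2:1 pp3:1
Op 3: fork(P0) -> P2. 4 ppages; refcounts: pp0:3 pp1:3 pp2:1 pp3:2
Op 4: fork(P1) -> P3. 4 ppages; refcounts: pp0:4 pp1:4 pp2:2 pp3:2
Op 5: write(P0, v2, 155). refcount(pp3)=2>1 -> COPY to pp4. 5 ppages; refcounts: pp0:4 pp1:4 pp2:2 pp3:1 pp4:1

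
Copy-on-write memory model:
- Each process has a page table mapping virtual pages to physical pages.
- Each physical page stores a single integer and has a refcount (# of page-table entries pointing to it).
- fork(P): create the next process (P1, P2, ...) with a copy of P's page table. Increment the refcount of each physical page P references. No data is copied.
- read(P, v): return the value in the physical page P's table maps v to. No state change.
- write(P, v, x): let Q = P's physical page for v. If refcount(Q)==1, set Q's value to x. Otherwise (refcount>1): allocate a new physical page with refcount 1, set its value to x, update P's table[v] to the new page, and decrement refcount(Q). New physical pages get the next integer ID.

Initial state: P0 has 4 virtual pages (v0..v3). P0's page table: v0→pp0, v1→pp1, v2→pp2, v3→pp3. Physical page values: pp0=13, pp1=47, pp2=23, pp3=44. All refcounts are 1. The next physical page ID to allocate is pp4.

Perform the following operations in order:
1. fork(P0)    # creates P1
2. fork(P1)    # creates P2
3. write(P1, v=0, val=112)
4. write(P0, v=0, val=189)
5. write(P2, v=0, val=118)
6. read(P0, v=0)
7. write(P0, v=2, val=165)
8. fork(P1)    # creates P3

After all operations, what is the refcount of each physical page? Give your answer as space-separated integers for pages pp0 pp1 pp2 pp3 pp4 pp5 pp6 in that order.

Answer: 1 4 3 4 2 1 1

Derivation:
Op 1: fork(P0) -> P1. 4 ppages; refcounts: pp0:2 pp1:2 pp2:2 pp3:2
Op 2: fork(P1) -> P2. 4 ppages; refcounts: pp0:3 pp1:3 pp2:3 pp3:3
Op 3: write(P1, v0, 112). refcount(pp0)=3>1 -> COPY to pp4. 5 ppages; refcounts: pp0:2 pp1:3 pp2:3 pp3:3 pp4:1
Op 4: write(P0, v0, 189). refcount(pp0)=2>1 -> COPY to pp5. 6 ppages; refcounts: pp0:1 pp1:3 pp2:3 pp3:3 pp4:1 pp5:1
Op 5: write(P2, v0, 118). refcount(pp0)=1 -> write in place. 6 ppages; refcounts: pp0:1 pp1:3 pp2:3 pp3:3 pp4:1 pp5:1
Op 6: read(P0, v0) -> 189. No state change.
Op 7: write(P0, v2, 165). refcount(pp2)=3>1 -> COPY to pp6. 7 ppages; refcounts: pp0:1 pp1:3 pp2:2 pp3:3 pp4:1 pp5:1 pp6:1
Op 8: fork(P1) -> P3. 7 ppages; refcounts: pp0:1 pp1:4 pp2:3 pp3:4 pp4:2 pp5:1 pp6:1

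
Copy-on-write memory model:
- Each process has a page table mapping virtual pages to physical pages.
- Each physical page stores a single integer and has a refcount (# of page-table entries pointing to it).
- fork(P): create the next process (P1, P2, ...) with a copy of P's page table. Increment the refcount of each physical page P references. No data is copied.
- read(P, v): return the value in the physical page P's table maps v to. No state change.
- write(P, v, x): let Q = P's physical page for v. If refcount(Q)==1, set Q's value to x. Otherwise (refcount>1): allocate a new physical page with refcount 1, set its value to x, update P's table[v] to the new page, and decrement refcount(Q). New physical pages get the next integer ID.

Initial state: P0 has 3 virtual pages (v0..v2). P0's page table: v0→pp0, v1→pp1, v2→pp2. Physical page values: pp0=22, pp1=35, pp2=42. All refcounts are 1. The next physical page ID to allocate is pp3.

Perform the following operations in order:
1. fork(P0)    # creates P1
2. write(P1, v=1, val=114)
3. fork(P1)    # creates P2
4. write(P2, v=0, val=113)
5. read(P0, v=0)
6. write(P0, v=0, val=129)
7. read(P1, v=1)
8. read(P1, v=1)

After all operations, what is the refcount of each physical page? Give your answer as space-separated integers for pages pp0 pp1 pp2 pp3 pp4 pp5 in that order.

Answer: 1 1 3 2 1 1

Derivation:
Op 1: fork(P0) -> P1. 3 ppages; refcounts: pp0:2 pp1:2 pp2:2
Op 2: write(P1, v1, 114). refcount(pp1)=2>1 -> COPY to pp3. 4 ppages; refcounts: pp0:2 pp1:1 pp2:2 pp3:1
Op 3: fork(P1) -> P2. 4 ppages; refcounts: pp0:3 pp1:1 pp2:3 pp3:2
Op 4: write(P2, v0, 113). refcount(pp0)=3>1 -> COPY to pp4. 5 ppages; refcounts: pp0:2 pp1:1 pp2:3 pp3:2 pp4:1
Op 5: read(P0, v0) -> 22. No state change.
Op 6: write(P0, v0, 129). refcount(pp0)=2>1 -> COPY to pp5. 6 ppages; refcounts: pp0:1 pp1:1 pp2:3 pp3:2 pp4:1 pp5:1
Op 7: read(P1, v1) -> 114. No state change.
Op 8: read(P1, v1) -> 114. No state change.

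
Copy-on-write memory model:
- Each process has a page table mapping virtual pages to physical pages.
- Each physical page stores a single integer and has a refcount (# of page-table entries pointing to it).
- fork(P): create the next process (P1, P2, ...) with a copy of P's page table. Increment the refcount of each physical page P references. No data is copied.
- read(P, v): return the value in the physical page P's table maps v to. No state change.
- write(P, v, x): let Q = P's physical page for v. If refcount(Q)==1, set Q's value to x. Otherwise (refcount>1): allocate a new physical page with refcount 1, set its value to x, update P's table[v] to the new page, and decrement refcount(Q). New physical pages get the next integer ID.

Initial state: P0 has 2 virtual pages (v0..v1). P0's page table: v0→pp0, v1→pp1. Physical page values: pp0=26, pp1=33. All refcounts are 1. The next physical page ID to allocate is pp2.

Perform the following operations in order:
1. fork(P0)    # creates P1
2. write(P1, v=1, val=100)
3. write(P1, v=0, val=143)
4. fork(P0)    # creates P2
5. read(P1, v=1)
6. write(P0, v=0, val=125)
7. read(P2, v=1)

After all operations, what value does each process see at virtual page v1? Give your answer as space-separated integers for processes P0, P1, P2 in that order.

Op 1: fork(P0) -> P1. 2 ppages; refcounts: pp0:2 pp1:2
Op 2: write(P1, v1, 100). refcount(pp1)=2>1 -> COPY to pp2. 3 ppages; refcounts: pp0:2 pp1:1 pp2:1
Op 3: write(P1, v0, 143). refcount(pp0)=2>1 -> COPY to pp3. 4 ppages; refcounts: pp0:1 pp1:1 pp2:1 pp3:1
Op 4: fork(P0) -> P2. 4 ppages; refcounts: pp0:2 pp1:2 pp2:1 pp3:1
Op 5: read(P1, v1) -> 100. No state change.
Op 6: write(P0, v0, 125). refcount(pp0)=2>1 -> COPY to pp4. 5 ppages; refcounts: pp0:1 pp1:2 pp2:1 pp3:1 pp4:1
Op 7: read(P2, v1) -> 33. No state change.
P0: v1 -> pp1 = 33
P1: v1 -> pp2 = 100
P2: v1 -> pp1 = 33

Answer: 33 100 33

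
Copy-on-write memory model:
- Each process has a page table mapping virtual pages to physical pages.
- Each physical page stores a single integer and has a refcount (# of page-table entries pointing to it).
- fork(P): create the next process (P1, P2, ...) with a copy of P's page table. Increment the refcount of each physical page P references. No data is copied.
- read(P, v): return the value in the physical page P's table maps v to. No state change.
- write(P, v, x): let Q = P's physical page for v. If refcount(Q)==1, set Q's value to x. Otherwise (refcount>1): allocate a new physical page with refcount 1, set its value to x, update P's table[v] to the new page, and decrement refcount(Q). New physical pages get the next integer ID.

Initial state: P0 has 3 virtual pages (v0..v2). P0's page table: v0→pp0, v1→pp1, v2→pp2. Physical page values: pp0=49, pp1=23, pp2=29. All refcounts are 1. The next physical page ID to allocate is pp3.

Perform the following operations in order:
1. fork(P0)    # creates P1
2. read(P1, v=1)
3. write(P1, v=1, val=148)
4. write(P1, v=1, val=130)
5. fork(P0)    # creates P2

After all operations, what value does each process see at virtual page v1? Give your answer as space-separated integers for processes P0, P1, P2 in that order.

Answer: 23 130 23

Derivation:
Op 1: fork(P0) -> P1. 3 ppages; refcounts: pp0:2 pp1:2 pp2:2
Op 2: read(P1, v1) -> 23. No state change.
Op 3: write(P1, v1, 148). refcount(pp1)=2>1 -> COPY to pp3. 4 ppages; refcounts: pp0:2 pp1:1 pp2:2 pp3:1
Op 4: write(P1, v1, 130). refcount(pp3)=1 -> write in place. 4 ppages; refcounts: pp0:2 pp1:1 pp2:2 pp3:1
Op 5: fork(P0) -> P2. 4 ppages; refcounts: pp0:3 pp1:2 pp2:3 pp3:1
P0: v1 -> pp1 = 23
P1: v1 -> pp3 = 130
P2: v1 -> pp1 = 23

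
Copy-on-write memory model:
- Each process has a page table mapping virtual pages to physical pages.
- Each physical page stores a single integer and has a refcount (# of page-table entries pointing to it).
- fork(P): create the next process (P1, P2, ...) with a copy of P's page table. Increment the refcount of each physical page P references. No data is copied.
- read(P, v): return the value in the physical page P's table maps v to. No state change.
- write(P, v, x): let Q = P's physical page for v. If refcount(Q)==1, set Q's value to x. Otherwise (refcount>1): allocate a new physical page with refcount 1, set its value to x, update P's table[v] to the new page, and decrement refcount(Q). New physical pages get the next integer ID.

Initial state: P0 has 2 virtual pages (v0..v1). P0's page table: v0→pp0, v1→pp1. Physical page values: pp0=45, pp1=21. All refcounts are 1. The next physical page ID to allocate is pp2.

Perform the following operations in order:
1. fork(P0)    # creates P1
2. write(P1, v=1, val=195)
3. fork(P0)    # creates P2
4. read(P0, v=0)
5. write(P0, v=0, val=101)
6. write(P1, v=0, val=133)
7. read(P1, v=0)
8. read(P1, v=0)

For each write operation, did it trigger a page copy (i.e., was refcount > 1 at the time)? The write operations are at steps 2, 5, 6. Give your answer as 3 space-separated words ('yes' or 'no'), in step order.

Op 1: fork(P0) -> P1. 2 ppages; refcounts: pp0:2 pp1:2
Op 2: write(P1, v1, 195). refcount(pp1)=2>1 -> COPY to pp2. 3 ppages; refcounts: pp0:2 pp1:1 pp2:1
Op 3: fork(P0) -> P2. 3 ppages; refcounts: pp0:3 pp1:2 pp2:1
Op 4: read(P0, v0) -> 45. No state change.
Op 5: write(P0, v0, 101). refcount(pp0)=3>1 -> COPY to pp3. 4 ppages; refcounts: pp0:2 pp1:2 pp2:1 pp3:1
Op 6: write(P1, v0, 133). refcount(pp0)=2>1 -> COPY to pp4. 5 ppages; refcounts: pp0:1 pp1:2 pp2:1 pp3:1 pp4:1
Op 7: read(P1, v0) -> 133. No state change.
Op 8: read(P1, v0) -> 133. No state change.

yes yes yes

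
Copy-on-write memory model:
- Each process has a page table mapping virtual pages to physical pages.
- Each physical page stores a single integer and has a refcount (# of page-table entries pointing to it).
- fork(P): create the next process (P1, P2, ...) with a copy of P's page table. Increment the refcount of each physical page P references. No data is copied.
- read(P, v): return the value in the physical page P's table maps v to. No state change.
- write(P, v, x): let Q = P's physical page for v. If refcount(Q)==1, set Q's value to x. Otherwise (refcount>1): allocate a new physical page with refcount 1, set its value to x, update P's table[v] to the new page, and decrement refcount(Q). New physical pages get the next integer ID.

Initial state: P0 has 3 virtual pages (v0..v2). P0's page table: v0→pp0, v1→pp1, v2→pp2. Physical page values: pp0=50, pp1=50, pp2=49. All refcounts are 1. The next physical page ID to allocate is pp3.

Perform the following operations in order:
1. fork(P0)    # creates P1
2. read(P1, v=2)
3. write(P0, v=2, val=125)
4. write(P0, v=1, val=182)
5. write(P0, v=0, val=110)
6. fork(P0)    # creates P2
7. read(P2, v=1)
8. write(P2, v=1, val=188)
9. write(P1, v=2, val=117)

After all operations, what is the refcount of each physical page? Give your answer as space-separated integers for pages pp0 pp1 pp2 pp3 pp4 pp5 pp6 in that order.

Answer: 1 1 1 2 1 2 1

Derivation:
Op 1: fork(P0) -> P1. 3 ppages; refcounts: pp0:2 pp1:2 pp2:2
Op 2: read(P1, v2) -> 49. No state change.
Op 3: write(P0, v2, 125). refcount(pp2)=2>1 -> COPY to pp3. 4 ppages; refcounts: pp0:2 pp1:2 pp2:1 pp3:1
Op 4: write(P0, v1, 182). refcount(pp1)=2>1 -> COPY to pp4. 5 ppages; refcounts: pp0:2 pp1:1 pp2:1 pp3:1 pp4:1
Op 5: write(P0, v0, 110). refcount(pp0)=2>1 -> COPY to pp5. 6 ppages; refcounts: pp0:1 pp1:1 pp2:1 pp3:1 pp4:1 pp5:1
Op 6: fork(P0) -> P2. 6 ppages; refcounts: pp0:1 pp1:1 pp2:1 pp3:2 pp4:2 pp5:2
Op 7: read(P2, v1) -> 182. No state change.
Op 8: write(P2, v1, 188). refcount(pp4)=2>1 -> COPY to pp6. 7 ppages; refcounts: pp0:1 pp1:1 pp2:1 pp3:2 pp4:1 pp5:2 pp6:1
Op 9: write(P1, v2, 117). refcount(pp2)=1 -> write in place. 7 ppages; refcounts: pp0:1 pp1:1 pp2:1 pp3:2 pp4:1 pp5:2 pp6:1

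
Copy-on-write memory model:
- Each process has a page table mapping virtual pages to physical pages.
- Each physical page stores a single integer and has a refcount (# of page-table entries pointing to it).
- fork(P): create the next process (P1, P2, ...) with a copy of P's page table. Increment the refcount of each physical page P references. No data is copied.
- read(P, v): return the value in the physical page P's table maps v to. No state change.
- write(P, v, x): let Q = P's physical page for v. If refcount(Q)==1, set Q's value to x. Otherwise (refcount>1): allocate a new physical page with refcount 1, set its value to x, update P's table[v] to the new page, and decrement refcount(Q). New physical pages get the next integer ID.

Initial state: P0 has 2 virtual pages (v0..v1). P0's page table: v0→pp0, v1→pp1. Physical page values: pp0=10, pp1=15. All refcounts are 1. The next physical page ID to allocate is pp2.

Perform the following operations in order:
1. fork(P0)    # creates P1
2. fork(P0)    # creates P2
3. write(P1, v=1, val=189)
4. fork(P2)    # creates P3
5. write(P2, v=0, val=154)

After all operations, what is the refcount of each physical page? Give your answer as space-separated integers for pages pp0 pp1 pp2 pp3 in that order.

Answer: 3 3 1 1

Derivation:
Op 1: fork(P0) -> P1. 2 ppages; refcounts: pp0:2 pp1:2
Op 2: fork(P0) -> P2. 2 ppages; refcounts: pp0:3 pp1:3
Op 3: write(P1, v1, 189). refcount(pp1)=3>1 -> COPY to pp2. 3 ppages; refcounts: pp0:3 pp1:2 pp2:1
Op 4: fork(P2) -> P3. 3 ppages; refcounts: pp0:4 pp1:3 pp2:1
Op 5: write(P2, v0, 154). refcount(pp0)=4>1 -> COPY to pp3. 4 ppages; refcounts: pp0:3 pp1:3 pp2:1 pp3:1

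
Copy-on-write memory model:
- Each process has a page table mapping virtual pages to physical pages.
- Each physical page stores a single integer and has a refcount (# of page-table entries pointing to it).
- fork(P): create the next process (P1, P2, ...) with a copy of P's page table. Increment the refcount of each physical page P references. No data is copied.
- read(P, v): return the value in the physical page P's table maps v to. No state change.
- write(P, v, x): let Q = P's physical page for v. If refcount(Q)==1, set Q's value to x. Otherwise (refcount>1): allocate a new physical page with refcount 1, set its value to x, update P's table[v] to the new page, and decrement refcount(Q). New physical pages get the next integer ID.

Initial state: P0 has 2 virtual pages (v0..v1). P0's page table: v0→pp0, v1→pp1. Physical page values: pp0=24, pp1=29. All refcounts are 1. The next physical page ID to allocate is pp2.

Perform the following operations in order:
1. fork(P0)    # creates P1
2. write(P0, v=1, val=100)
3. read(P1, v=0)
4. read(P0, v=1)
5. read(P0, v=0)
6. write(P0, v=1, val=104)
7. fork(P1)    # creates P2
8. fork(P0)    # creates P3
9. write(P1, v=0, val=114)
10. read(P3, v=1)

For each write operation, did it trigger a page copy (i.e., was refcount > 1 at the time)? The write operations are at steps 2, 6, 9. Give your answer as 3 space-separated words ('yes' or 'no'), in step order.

Op 1: fork(P0) -> P1. 2 ppages; refcounts: pp0:2 pp1:2
Op 2: write(P0, v1, 100). refcount(pp1)=2>1 -> COPY to pp2. 3 ppages; refcounts: pp0:2 pp1:1 pp2:1
Op 3: read(P1, v0) -> 24. No state change.
Op 4: read(P0, v1) -> 100. No state change.
Op 5: read(P0, v0) -> 24. No state change.
Op 6: write(P0, v1, 104). refcount(pp2)=1 -> write in place. 3 ppages; refcounts: pp0:2 pp1:1 pp2:1
Op 7: fork(P1) -> P2. 3 ppages; refcounts: pp0:3 pp1:2 pp2:1
Op 8: fork(P0) -> P3. 3 ppages; refcounts: pp0:4 pp1:2 pp2:2
Op 9: write(P1, v0, 114). refcount(pp0)=4>1 -> COPY to pp3. 4 ppages; refcounts: pp0:3 pp1:2 pp2:2 pp3:1
Op 10: read(P3, v1) -> 104. No state change.

yes no yes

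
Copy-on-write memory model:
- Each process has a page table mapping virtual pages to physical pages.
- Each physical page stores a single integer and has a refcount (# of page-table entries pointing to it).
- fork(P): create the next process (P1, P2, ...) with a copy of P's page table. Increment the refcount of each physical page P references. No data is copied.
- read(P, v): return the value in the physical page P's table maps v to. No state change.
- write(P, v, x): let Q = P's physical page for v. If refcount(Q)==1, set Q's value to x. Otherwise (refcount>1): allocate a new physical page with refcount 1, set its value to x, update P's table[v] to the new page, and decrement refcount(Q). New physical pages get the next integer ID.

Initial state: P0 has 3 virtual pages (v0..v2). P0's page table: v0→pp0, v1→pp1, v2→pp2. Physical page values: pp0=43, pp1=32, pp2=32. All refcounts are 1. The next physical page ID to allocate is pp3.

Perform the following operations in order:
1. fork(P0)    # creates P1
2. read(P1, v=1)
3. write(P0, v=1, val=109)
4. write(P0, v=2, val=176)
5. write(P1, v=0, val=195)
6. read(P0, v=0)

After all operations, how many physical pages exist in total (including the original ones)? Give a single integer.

Answer: 6

Derivation:
Op 1: fork(P0) -> P1. 3 ppages; refcounts: pp0:2 pp1:2 pp2:2
Op 2: read(P1, v1) -> 32. No state change.
Op 3: write(P0, v1, 109). refcount(pp1)=2>1 -> COPY to pp3. 4 ppages; refcounts: pp0:2 pp1:1 pp2:2 pp3:1
Op 4: write(P0, v2, 176). refcount(pp2)=2>1 -> COPY to pp4. 5 ppages; refcounts: pp0:2 pp1:1 pp2:1 pp3:1 pp4:1
Op 5: write(P1, v0, 195). refcount(pp0)=2>1 -> COPY to pp5. 6 ppages; refcounts: pp0:1 pp1:1 pp2:1 pp3:1 pp4:1 pp5:1
Op 6: read(P0, v0) -> 43. No state change.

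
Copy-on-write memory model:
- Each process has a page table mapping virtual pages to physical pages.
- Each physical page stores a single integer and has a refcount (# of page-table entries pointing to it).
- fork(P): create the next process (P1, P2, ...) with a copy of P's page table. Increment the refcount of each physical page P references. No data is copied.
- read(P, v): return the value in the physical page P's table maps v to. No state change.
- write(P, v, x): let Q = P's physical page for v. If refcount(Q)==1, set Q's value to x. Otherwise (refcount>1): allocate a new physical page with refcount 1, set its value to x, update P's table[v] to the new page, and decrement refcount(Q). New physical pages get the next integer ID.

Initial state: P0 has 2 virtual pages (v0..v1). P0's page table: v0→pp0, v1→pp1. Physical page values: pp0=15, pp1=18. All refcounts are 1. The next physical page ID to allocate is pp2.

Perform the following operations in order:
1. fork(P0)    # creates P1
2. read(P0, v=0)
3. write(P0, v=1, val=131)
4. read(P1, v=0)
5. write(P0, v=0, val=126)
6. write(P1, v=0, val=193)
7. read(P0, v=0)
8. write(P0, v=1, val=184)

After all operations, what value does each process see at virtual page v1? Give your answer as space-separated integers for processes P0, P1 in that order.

Op 1: fork(P0) -> P1. 2 ppages; refcounts: pp0:2 pp1:2
Op 2: read(P0, v0) -> 15. No state change.
Op 3: write(P0, v1, 131). refcount(pp1)=2>1 -> COPY to pp2. 3 ppages; refcounts: pp0:2 pp1:1 pp2:1
Op 4: read(P1, v0) -> 15. No state change.
Op 5: write(P0, v0, 126). refcount(pp0)=2>1 -> COPY to pp3. 4 ppages; refcounts: pp0:1 pp1:1 pp2:1 pp3:1
Op 6: write(P1, v0, 193). refcount(pp0)=1 -> write in place. 4 ppages; refcounts: pp0:1 pp1:1 pp2:1 pp3:1
Op 7: read(P0, v0) -> 126. No state change.
Op 8: write(P0, v1, 184). refcount(pp2)=1 -> write in place. 4 ppages; refcounts: pp0:1 pp1:1 pp2:1 pp3:1
P0: v1 -> pp2 = 184
P1: v1 -> pp1 = 18

Answer: 184 18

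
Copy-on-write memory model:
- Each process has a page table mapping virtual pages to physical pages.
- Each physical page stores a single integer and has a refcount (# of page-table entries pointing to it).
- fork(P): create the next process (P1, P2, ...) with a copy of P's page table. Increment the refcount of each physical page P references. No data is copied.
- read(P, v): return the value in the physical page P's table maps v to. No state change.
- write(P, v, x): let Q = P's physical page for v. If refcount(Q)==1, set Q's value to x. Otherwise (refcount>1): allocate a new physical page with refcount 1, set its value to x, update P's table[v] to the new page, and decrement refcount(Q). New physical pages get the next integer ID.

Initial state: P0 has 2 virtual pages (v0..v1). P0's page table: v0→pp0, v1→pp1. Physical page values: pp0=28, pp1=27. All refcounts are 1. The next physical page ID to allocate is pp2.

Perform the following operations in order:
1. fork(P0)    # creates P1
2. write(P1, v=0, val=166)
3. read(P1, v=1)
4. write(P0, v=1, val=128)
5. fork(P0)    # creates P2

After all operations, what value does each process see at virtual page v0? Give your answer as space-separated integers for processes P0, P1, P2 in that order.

Answer: 28 166 28

Derivation:
Op 1: fork(P0) -> P1. 2 ppages; refcounts: pp0:2 pp1:2
Op 2: write(P1, v0, 166). refcount(pp0)=2>1 -> COPY to pp2. 3 ppages; refcounts: pp0:1 pp1:2 pp2:1
Op 3: read(P1, v1) -> 27. No state change.
Op 4: write(P0, v1, 128). refcount(pp1)=2>1 -> COPY to pp3. 4 ppages; refcounts: pp0:1 pp1:1 pp2:1 pp3:1
Op 5: fork(P0) -> P2. 4 ppages; refcounts: pp0:2 pp1:1 pp2:1 pp3:2
P0: v0 -> pp0 = 28
P1: v0 -> pp2 = 166
P2: v0 -> pp0 = 28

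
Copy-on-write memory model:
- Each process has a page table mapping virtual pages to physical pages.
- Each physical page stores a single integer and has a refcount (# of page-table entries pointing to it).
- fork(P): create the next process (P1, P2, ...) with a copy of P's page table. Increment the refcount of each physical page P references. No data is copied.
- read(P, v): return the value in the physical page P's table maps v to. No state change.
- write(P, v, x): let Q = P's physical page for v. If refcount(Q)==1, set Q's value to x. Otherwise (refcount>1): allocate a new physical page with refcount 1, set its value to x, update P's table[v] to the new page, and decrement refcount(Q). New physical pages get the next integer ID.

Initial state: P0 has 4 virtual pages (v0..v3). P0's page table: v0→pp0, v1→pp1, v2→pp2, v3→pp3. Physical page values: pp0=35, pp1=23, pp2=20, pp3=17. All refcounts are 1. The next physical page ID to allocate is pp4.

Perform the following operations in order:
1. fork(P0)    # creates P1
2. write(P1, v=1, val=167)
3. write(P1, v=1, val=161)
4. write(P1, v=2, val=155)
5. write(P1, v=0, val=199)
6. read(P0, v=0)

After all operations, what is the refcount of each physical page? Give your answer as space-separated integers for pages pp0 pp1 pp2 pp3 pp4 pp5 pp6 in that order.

Op 1: fork(P0) -> P1. 4 ppages; refcounts: pp0:2 pp1:2 pp2:2 pp3:2
Op 2: write(P1, v1, 167). refcount(pp1)=2>1 -> COPY to pp4. 5 ppages; refcounts: pp0:2 pp1:1 pp2:2 pp3:2 pp4:1
Op 3: write(P1, v1, 161). refcount(pp4)=1 -> write in place. 5 ppages; refcounts: pp0:2 pp1:1 pp2:2 pp3:2 pp4:1
Op 4: write(P1, v2, 155). refcount(pp2)=2>1 -> COPY to pp5. 6 ppages; refcounts: pp0:2 pp1:1 pp2:1 pp3:2 pp4:1 pp5:1
Op 5: write(P1, v0, 199). refcount(pp0)=2>1 -> COPY to pp6. 7 ppages; refcounts: pp0:1 pp1:1 pp2:1 pp3:2 pp4:1 pp5:1 pp6:1
Op 6: read(P0, v0) -> 35. No state change.

Answer: 1 1 1 2 1 1 1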